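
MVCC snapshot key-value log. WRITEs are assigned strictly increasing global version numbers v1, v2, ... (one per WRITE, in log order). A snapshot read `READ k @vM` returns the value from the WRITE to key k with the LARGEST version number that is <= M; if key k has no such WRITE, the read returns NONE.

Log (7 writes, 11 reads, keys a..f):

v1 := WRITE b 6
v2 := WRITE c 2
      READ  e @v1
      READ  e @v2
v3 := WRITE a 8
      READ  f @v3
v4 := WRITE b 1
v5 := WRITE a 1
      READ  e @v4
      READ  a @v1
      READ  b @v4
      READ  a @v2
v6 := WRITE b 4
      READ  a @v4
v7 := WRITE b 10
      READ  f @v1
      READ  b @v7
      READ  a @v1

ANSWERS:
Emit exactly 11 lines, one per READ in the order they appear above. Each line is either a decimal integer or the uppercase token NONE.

Answer: NONE
NONE
NONE
NONE
NONE
1
NONE
8
NONE
10
NONE

Derivation:
v1: WRITE b=6  (b history now [(1, 6)])
v2: WRITE c=2  (c history now [(2, 2)])
READ e @v1: history=[] -> no version <= 1 -> NONE
READ e @v2: history=[] -> no version <= 2 -> NONE
v3: WRITE a=8  (a history now [(3, 8)])
READ f @v3: history=[] -> no version <= 3 -> NONE
v4: WRITE b=1  (b history now [(1, 6), (4, 1)])
v5: WRITE a=1  (a history now [(3, 8), (5, 1)])
READ e @v4: history=[] -> no version <= 4 -> NONE
READ a @v1: history=[(3, 8), (5, 1)] -> no version <= 1 -> NONE
READ b @v4: history=[(1, 6), (4, 1)] -> pick v4 -> 1
READ a @v2: history=[(3, 8), (5, 1)] -> no version <= 2 -> NONE
v6: WRITE b=4  (b history now [(1, 6), (4, 1), (6, 4)])
READ a @v4: history=[(3, 8), (5, 1)] -> pick v3 -> 8
v7: WRITE b=10  (b history now [(1, 6), (4, 1), (6, 4), (7, 10)])
READ f @v1: history=[] -> no version <= 1 -> NONE
READ b @v7: history=[(1, 6), (4, 1), (6, 4), (7, 10)] -> pick v7 -> 10
READ a @v1: history=[(3, 8), (5, 1)] -> no version <= 1 -> NONE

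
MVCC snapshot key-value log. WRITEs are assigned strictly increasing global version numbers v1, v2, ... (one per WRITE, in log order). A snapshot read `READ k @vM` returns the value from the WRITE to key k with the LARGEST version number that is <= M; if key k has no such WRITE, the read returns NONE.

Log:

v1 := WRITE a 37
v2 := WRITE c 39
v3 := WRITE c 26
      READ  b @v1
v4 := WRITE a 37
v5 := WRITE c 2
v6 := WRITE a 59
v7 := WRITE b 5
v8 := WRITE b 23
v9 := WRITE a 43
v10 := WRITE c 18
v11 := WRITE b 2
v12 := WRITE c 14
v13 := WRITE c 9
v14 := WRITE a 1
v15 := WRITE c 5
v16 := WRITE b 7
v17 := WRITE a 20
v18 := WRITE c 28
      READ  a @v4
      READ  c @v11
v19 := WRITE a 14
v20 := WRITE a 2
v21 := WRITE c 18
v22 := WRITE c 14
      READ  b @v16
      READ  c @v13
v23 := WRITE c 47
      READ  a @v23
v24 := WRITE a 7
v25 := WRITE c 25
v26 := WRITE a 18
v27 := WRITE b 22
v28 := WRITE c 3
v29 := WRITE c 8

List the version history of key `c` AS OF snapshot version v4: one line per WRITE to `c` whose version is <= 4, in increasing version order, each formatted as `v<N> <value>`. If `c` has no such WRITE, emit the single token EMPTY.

Scan writes for key=c with version <= 4:
  v1 WRITE a 37 -> skip
  v2 WRITE c 39 -> keep
  v3 WRITE c 26 -> keep
  v4 WRITE a 37 -> skip
  v5 WRITE c 2 -> drop (> snap)
  v6 WRITE a 59 -> skip
  v7 WRITE b 5 -> skip
  v8 WRITE b 23 -> skip
  v9 WRITE a 43 -> skip
  v10 WRITE c 18 -> drop (> snap)
  v11 WRITE b 2 -> skip
  v12 WRITE c 14 -> drop (> snap)
  v13 WRITE c 9 -> drop (> snap)
  v14 WRITE a 1 -> skip
  v15 WRITE c 5 -> drop (> snap)
  v16 WRITE b 7 -> skip
  v17 WRITE a 20 -> skip
  v18 WRITE c 28 -> drop (> snap)
  v19 WRITE a 14 -> skip
  v20 WRITE a 2 -> skip
  v21 WRITE c 18 -> drop (> snap)
  v22 WRITE c 14 -> drop (> snap)
  v23 WRITE c 47 -> drop (> snap)
  v24 WRITE a 7 -> skip
  v25 WRITE c 25 -> drop (> snap)
  v26 WRITE a 18 -> skip
  v27 WRITE b 22 -> skip
  v28 WRITE c 3 -> drop (> snap)
  v29 WRITE c 8 -> drop (> snap)
Collected: [(2, 39), (3, 26)]

Answer: v2 39
v3 26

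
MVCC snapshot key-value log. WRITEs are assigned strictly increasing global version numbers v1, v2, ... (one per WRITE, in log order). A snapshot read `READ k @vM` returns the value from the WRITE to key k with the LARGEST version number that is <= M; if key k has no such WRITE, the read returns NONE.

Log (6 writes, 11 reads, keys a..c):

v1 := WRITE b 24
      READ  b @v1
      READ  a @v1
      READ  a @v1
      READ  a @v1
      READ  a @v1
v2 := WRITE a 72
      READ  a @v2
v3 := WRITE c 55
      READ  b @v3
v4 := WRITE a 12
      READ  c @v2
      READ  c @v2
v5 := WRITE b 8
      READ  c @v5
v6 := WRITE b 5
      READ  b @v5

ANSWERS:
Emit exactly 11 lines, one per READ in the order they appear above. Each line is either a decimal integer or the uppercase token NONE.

v1: WRITE b=24  (b history now [(1, 24)])
READ b @v1: history=[(1, 24)] -> pick v1 -> 24
READ a @v1: history=[] -> no version <= 1 -> NONE
READ a @v1: history=[] -> no version <= 1 -> NONE
READ a @v1: history=[] -> no version <= 1 -> NONE
READ a @v1: history=[] -> no version <= 1 -> NONE
v2: WRITE a=72  (a history now [(2, 72)])
READ a @v2: history=[(2, 72)] -> pick v2 -> 72
v3: WRITE c=55  (c history now [(3, 55)])
READ b @v3: history=[(1, 24)] -> pick v1 -> 24
v4: WRITE a=12  (a history now [(2, 72), (4, 12)])
READ c @v2: history=[(3, 55)] -> no version <= 2 -> NONE
READ c @v2: history=[(3, 55)] -> no version <= 2 -> NONE
v5: WRITE b=8  (b history now [(1, 24), (5, 8)])
READ c @v5: history=[(3, 55)] -> pick v3 -> 55
v6: WRITE b=5  (b history now [(1, 24), (5, 8), (6, 5)])
READ b @v5: history=[(1, 24), (5, 8), (6, 5)] -> pick v5 -> 8

Answer: 24
NONE
NONE
NONE
NONE
72
24
NONE
NONE
55
8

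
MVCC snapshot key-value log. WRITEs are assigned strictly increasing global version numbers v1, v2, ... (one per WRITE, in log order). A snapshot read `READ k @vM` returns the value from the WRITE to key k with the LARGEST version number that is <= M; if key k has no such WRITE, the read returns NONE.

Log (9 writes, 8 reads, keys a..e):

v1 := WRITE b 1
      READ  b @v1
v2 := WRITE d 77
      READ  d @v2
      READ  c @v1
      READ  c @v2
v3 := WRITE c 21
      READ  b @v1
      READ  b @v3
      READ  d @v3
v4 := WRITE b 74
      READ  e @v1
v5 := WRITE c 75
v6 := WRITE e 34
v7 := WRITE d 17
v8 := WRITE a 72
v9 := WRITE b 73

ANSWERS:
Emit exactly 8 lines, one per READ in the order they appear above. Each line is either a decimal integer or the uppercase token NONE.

v1: WRITE b=1  (b history now [(1, 1)])
READ b @v1: history=[(1, 1)] -> pick v1 -> 1
v2: WRITE d=77  (d history now [(2, 77)])
READ d @v2: history=[(2, 77)] -> pick v2 -> 77
READ c @v1: history=[] -> no version <= 1 -> NONE
READ c @v2: history=[] -> no version <= 2 -> NONE
v3: WRITE c=21  (c history now [(3, 21)])
READ b @v1: history=[(1, 1)] -> pick v1 -> 1
READ b @v3: history=[(1, 1)] -> pick v1 -> 1
READ d @v3: history=[(2, 77)] -> pick v2 -> 77
v4: WRITE b=74  (b history now [(1, 1), (4, 74)])
READ e @v1: history=[] -> no version <= 1 -> NONE
v5: WRITE c=75  (c history now [(3, 21), (5, 75)])
v6: WRITE e=34  (e history now [(6, 34)])
v7: WRITE d=17  (d history now [(2, 77), (7, 17)])
v8: WRITE a=72  (a history now [(8, 72)])
v9: WRITE b=73  (b history now [(1, 1), (4, 74), (9, 73)])

Answer: 1
77
NONE
NONE
1
1
77
NONE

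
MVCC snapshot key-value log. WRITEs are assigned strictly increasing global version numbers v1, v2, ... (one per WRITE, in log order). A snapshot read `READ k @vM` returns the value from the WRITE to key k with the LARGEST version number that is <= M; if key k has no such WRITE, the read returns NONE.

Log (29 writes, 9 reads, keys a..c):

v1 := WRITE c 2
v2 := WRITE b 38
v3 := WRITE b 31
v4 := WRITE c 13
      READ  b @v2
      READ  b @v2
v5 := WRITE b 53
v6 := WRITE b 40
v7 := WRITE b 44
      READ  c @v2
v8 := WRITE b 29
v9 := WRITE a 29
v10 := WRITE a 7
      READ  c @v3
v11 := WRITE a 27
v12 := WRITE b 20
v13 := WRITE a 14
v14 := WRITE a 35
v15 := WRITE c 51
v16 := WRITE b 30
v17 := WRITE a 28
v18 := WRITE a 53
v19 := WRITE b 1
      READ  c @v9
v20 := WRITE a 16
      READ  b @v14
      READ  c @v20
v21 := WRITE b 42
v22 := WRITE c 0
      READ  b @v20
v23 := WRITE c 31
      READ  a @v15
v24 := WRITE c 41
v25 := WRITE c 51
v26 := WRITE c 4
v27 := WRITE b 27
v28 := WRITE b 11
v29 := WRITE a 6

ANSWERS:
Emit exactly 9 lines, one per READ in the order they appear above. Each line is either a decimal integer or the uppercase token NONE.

v1: WRITE c=2  (c history now [(1, 2)])
v2: WRITE b=38  (b history now [(2, 38)])
v3: WRITE b=31  (b history now [(2, 38), (3, 31)])
v4: WRITE c=13  (c history now [(1, 2), (4, 13)])
READ b @v2: history=[(2, 38), (3, 31)] -> pick v2 -> 38
READ b @v2: history=[(2, 38), (3, 31)] -> pick v2 -> 38
v5: WRITE b=53  (b history now [(2, 38), (3, 31), (5, 53)])
v6: WRITE b=40  (b history now [(2, 38), (3, 31), (5, 53), (6, 40)])
v7: WRITE b=44  (b history now [(2, 38), (3, 31), (5, 53), (6, 40), (7, 44)])
READ c @v2: history=[(1, 2), (4, 13)] -> pick v1 -> 2
v8: WRITE b=29  (b history now [(2, 38), (3, 31), (5, 53), (6, 40), (7, 44), (8, 29)])
v9: WRITE a=29  (a history now [(9, 29)])
v10: WRITE a=7  (a history now [(9, 29), (10, 7)])
READ c @v3: history=[(1, 2), (4, 13)] -> pick v1 -> 2
v11: WRITE a=27  (a history now [(9, 29), (10, 7), (11, 27)])
v12: WRITE b=20  (b history now [(2, 38), (3, 31), (5, 53), (6, 40), (7, 44), (8, 29), (12, 20)])
v13: WRITE a=14  (a history now [(9, 29), (10, 7), (11, 27), (13, 14)])
v14: WRITE a=35  (a history now [(9, 29), (10, 7), (11, 27), (13, 14), (14, 35)])
v15: WRITE c=51  (c history now [(1, 2), (4, 13), (15, 51)])
v16: WRITE b=30  (b history now [(2, 38), (3, 31), (5, 53), (6, 40), (7, 44), (8, 29), (12, 20), (16, 30)])
v17: WRITE a=28  (a history now [(9, 29), (10, 7), (11, 27), (13, 14), (14, 35), (17, 28)])
v18: WRITE a=53  (a history now [(9, 29), (10, 7), (11, 27), (13, 14), (14, 35), (17, 28), (18, 53)])
v19: WRITE b=1  (b history now [(2, 38), (3, 31), (5, 53), (6, 40), (7, 44), (8, 29), (12, 20), (16, 30), (19, 1)])
READ c @v9: history=[(1, 2), (4, 13), (15, 51)] -> pick v4 -> 13
v20: WRITE a=16  (a history now [(9, 29), (10, 7), (11, 27), (13, 14), (14, 35), (17, 28), (18, 53), (20, 16)])
READ b @v14: history=[(2, 38), (3, 31), (5, 53), (6, 40), (7, 44), (8, 29), (12, 20), (16, 30), (19, 1)] -> pick v12 -> 20
READ c @v20: history=[(1, 2), (4, 13), (15, 51)] -> pick v15 -> 51
v21: WRITE b=42  (b history now [(2, 38), (3, 31), (5, 53), (6, 40), (7, 44), (8, 29), (12, 20), (16, 30), (19, 1), (21, 42)])
v22: WRITE c=0  (c history now [(1, 2), (4, 13), (15, 51), (22, 0)])
READ b @v20: history=[(2, 38), (3, 31), (5, 53), (6, 40), (7, 44), (8, 29), (12, 20), (16, 30), (19, 1), (21, 42)] -> pick v19 -> 1
v23: WRITE c=31  (c history now [(1, 2), (4, 13), (15, 51), (22, 0), (23, 31)])
READ a @v15: history=[(9, 29), (10, 7), (11, 27), (13, 14), (14, 35), (17, 28), (18, 53), (20, 16)] -> pick v14 -> 35
v24: WRITE c=41  (c history now [(1, 2), (4, 13), (15, 51), (22, 0), (23, 31), (24, 41)])
v25: WRITE c=51  (c history now [(1, 2), (4, 13), (15, 51), (22, 0), (23, 31), (24, 41), (25, 51)])
v26: WRITE c=4  (c history now [(1, 2), (4, 13), (15, 51), (22, 0), (23, 31), (24, 41), (25, 51), (26, 4)])
v27: WRITE b=27  (b history now [(2, 38), (3, 31), (5, 53), (6, 40), (7, 44), (8, 29), (12, 20), (16, 30), (19, 1), (21, 42), (27, 27)])
v28: WRITE b=11  (b history now [(2, 38), (3, 31), (5, 53), (6, 40), (7, 44), (8, 29), (12, 20), (16, 30), (19, 1), (21, 42), (27, 27), (28, 11)])
v29: WRITE a=6  (a history now [(9, 29), (10, 7), (11, 27), (13, 14), (14, 35), (17, 28), (18, 53), (20, 16), (29, 6)])

Answer: 38
38
2
2
13
20
51
1
35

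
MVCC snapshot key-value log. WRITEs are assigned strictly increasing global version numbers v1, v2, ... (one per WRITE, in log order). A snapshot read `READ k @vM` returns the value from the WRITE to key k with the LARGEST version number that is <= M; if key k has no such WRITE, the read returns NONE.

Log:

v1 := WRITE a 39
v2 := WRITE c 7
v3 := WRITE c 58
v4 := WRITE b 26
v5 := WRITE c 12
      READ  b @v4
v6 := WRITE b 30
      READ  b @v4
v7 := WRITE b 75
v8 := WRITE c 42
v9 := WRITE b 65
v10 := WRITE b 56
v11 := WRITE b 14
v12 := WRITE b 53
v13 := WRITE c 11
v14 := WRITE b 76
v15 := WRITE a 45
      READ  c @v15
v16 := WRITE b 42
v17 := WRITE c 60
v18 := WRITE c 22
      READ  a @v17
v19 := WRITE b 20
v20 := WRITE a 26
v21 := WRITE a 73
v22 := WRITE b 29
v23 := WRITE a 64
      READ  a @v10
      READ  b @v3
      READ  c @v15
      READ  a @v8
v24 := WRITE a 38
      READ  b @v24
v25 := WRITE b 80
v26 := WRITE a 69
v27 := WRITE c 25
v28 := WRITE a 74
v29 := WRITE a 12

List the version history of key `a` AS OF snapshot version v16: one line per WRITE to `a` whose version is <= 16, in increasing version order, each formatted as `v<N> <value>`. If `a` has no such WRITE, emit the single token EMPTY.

Scan writes for key=a with version <= 16:
  v1 WRITE a 39 -> keep
  v2 WRITE c 7 -> skip
  v3 WRITE c 58 -> skip
  v4 WRITE b 26 -> skip
  v5 WRITE c 12 -> skip
  v6 WRITE b 30 -> skip
  v7 WRITE b 75 -> skip
  v8 WRITE c 42 -> skip
  v9 WRITE b 65 -> skip
  v10 WRITE b 56 -> skip
  v11 WRITE b 14 -> skip
  v12 WRITE b 53 -> skip
  v13 WRITE c 11 -> skip
  v14 WRITE b 76 -> skip
  v15 WRITE a 45 -> keep
  v16 WRITE b 42 -> skip
  v17 WRITE c 60 -> skip
  v18 WRITE c 22 -> skip
  v19 WRITE b 20 -> skip
  v20 WRITE a 26 -> drop (> snap)
  v21 WRITE a 73 -> drop (> snap)
  v22 WRITE b 29 -> skip
  v23 WRITE a 64 -> drop (> snap)
  v24 WRITE a 38 -> drop (> snap)
  v25 WRITE b 80 -> skip
  v26 WRITE a 69 -> drop (> snap)
  v27 WRITE c 25 -> skip
  v28 WRITE a 74 -> drop (> snap)
  v29 WRITE a 12 -> drop (> snap)
Collected: [(1, 39), (15, 45)]

Answer: v1 39
v15 45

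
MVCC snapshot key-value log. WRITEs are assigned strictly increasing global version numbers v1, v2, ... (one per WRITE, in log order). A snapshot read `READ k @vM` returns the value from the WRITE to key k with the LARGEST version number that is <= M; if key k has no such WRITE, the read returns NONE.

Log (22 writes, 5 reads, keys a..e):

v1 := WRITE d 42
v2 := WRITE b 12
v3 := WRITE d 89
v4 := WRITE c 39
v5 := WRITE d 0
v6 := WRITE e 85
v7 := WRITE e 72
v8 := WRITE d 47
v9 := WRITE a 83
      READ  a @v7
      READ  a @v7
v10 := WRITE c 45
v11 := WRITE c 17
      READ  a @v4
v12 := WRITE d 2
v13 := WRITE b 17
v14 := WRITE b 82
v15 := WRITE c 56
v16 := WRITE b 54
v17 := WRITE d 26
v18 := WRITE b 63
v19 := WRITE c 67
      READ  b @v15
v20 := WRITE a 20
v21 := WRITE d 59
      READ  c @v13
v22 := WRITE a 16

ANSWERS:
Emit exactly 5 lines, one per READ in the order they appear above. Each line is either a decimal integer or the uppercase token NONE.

v1: WRITE d=42  (d history now [(1, 42)])
v2: WRITE b=12  (b history now [(2, 12)])
v3: WRITE d=89  (d history now [(1, 42), (3, 89)])
v4: WRITE c=39  (c history now [(4, 39)])
v5: WRITE d=0  (d history now [(1, 42), (3, 89), (5, 0)])
v6: WRITE e=85  (e history now [(6, 85)])
v7: WRITE e=72  (e history now [(6, 85), (7, 72)])
v8: WRITE d=47  (d history now [(1, 42), (3, 89), (5, 0), (8, 47)])
v9: WRITE a=83  (a history now [(9, 83)])
READ a @v7: history=[(9, 83)] -> no version <= 7 -> NONE
READ a @v7: history=[(9, 83)] -> no version <= 7 -> NONE
v10: WRITE c=45  (c history now [(4, 39), (10, 45)])
v11: WRITE c=17  (c history now [(4, 39), (10, 45), (11, 17)])
READ a @v4: history=[(9, 83)] -> no version <= 4 -> NONE
v12: WRITE d=2  (d history now [(1, 42), (3, 89), (5, 0), (8, 47), (12, 2)])
v13: WRITE b=17  (b history now [(2, 12), (13, 17)])
v14: WRITE b=82  (b history now [(2, 12), (13, 17), (14, 82)])
v15: WRITE c=56  (c history now [(4, 39), (10, 45), (11, 17), (15, 56)])
v16: WRITE b=54  (b history now [(2, 12), (13, 17), (14, 82), (16, 54)])
v17: WRITE d=26  (d history now [(1, 42), (3, 89), (5, 0), (8, 47), (12, 2), (17, 26)])
v18: WRITE b=63  (b history now [(2, 12), (13, 17), (14, 82), (16, 54), (18, 63)])
v19: WRITE c=67  (c history now [(4, 39), (10, 45), (11, 17), (15, 56), (19, 67)])
READ b @v15: history=[(2, 12), (13, 17), (14, 82), (16, 54), (18, 63)] -> pick v14 -> 82
v20: WRITE a=20  (a history now [(9, 83), (20, 20)])
v21: WRITE d=59  (d history now [(1, 42), (3, 89), (5, 0), (8, 47), (12, 2), (17, 26), (21, 59)])
READ c @v13: history=[(4, 39), (10, 45), (11, 17), (15, 56), (19, 67)] -> pick v11 -> 17
v22: WRITE a=16  (a history now [(9, 83), (20, 20), (22, 16)])

Answer: NONE
NONE
NONE
82
17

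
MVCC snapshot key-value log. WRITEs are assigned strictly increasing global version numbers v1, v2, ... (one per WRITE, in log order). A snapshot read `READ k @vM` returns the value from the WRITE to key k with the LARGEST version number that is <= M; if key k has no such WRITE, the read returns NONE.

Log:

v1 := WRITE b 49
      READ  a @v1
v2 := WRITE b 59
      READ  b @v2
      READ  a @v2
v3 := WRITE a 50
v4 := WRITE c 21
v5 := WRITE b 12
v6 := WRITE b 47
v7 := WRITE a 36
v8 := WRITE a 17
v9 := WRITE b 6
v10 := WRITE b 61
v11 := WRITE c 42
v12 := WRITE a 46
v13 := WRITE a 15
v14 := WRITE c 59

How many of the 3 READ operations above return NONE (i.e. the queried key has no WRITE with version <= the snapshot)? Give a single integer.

v1: WRITE b=49  (b history now [(1, 49)])
READ a @v1: history=[] -> no version <= 1 -> NONE
v2: WRITE b=59  (b history now [(1, 49), (2, 59)])
READ b @v2: history=[(1, 49), (2, 59)] -> pick v2 -> 59
READ a @v2: history=[] -> no version <= 2 -> NONE
v3: WRITE a=50  (a history now [(3, 50)])
v4: WRITE c=21  (c history now [(4, 21)])
v5: WRITE b=12  (b history now [(1, 49), (2, 59), (5, 12)])
v6: WRITE b=47  (b history now [(1, 49), (2, 59), (5, 12), (6, 47)])
v7: WRITE a=36  (a history now [(3, 50), (7, 36)])
v8: WRITE a=17  (a history now [(3, 50), (7, 36), (8, 17)])
v9: WRITE b=6  (b history now [(1, 49), (2, 59), (5, 12), (6, 47), (9, 6)])
v10: WRITE b=61  (b history now [(1, 49), (2, 59), (5, 12), (6, 47), (9, 6), (10, 61)])
v11: WRITE c=42  (c history now [(4, 21), (11, 42)])
v12: WRITE a=46  (a history now [(3, 50), (7, 36), (8, 17), (12, 46)])
v13: WRITE a=15  (a history now [(3, 50), (7, 36), (8, 17), (12, 46), (13, 15)])
v14: WRITE c=59  (c history now [(4, 21), (11, 42), (14, 59)])
Read results in order: ['NONE', '59', 'NONE']
NONE count = 2

Answer: 2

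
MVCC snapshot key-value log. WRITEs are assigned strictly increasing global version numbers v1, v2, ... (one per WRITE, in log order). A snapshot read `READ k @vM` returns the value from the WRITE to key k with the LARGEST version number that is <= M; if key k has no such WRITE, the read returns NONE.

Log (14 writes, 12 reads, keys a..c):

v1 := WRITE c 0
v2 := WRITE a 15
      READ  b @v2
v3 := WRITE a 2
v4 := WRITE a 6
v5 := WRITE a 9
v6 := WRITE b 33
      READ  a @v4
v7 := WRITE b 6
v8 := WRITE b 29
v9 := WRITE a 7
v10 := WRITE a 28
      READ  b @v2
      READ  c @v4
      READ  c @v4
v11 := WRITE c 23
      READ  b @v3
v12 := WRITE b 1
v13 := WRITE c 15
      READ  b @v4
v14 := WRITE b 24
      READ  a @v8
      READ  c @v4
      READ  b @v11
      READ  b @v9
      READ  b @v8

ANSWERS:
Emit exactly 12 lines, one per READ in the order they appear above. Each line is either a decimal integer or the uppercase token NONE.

v1: WRITE c=0  (c history now [(1, 0)])
v2: WRITE a=15  (a history now [(2, 15)])
READ b @v2: history=[] -> no version <= 2 -> NONE
v3: WRITE a=2  (a history now [(2, 15), (3, 2)])
v4: WRITE a=6  (a history now [(2, 15), (3, 2), (4, 6)])
v5: WRITE a=9  (a history now [(2, 15), (3, 2), (4, 6), (5, 9)])
v6: WRITE b=33  (b history now [(6, 33)])
READ a @v4: history=[(2, 15), (3, 2), (4, 6), (5, 9)] -> pick v4 -> 6
v7: WRITE b=6  (b history now [(6, 33), (7, 6)])
v8: WRITE b=29  (b history now [(6, 33), (7, 6), (8, 29)])
v9: WRITE a=7  (a history now [(2, 15), (3, 2), (4, 6), (5, 9), (9, 7)])
v10: WRITE a=28  (a history now [(2, 15), (3, 2), (4, 6), (5, 9), (9, 7), (10, 28)])
READ b @v2: history=[(6, 33), (7, 6), (8, 29)] -> no version <= 2 -> NONE
READ c @v4: history=[(1, 0)] -> pick v1 -> 0
READ c @v4: history=[(1, 0)] -> pick v1 -> 0
v11: WRITE c=23  (c history now [(1, 0), (11, 23)])
READ b @v3: history=[(6, 33), (7, 6), (8, 29)] -> no version <= 3 -> NONE
v12: WRITE b=1  (b history now [(6, 33), (7, 6), (8, 29), (12, 1)])
v13: WRITE c=15  (c history now [(1, 0), (11, 23), (13, 15)])
READ b @v4: history=[(6, 33), (7, 6), (8, 29), (12, 1)] -> no version <= 4 -> NONE
v14: WRITE b=24  (b history now [(6, 33), (7, 6), (8, 29), (12, 1), (14, 24)])
READ a @v8: history=[(2, 15), (3, 2), (4, 6), (5, 9), (9, 7), (10, 28)] -> pick v5 -> 9
READ c @v4: history=[(1, 0), (11, 23), (13, 15)] -> pick v1 -> 0
READ b @v11: history=[(6, 33), (7, 6), (8, 29), (12, 1), (14, 24)] -> pick v8 -> 29
READ b @v9: history=[(6, 33), (7, 6), (8, 29), (12, 1), (14, 24)] -> pick v8 -> 29
READ b @v8: history=[(6, 33), (7, 6), (8, 29), (12, 1), (14, 24)] -> pick v8 -> 29

Answer: NONE
6
NONE
0
0
NONE
NONE
9
0
29
29
29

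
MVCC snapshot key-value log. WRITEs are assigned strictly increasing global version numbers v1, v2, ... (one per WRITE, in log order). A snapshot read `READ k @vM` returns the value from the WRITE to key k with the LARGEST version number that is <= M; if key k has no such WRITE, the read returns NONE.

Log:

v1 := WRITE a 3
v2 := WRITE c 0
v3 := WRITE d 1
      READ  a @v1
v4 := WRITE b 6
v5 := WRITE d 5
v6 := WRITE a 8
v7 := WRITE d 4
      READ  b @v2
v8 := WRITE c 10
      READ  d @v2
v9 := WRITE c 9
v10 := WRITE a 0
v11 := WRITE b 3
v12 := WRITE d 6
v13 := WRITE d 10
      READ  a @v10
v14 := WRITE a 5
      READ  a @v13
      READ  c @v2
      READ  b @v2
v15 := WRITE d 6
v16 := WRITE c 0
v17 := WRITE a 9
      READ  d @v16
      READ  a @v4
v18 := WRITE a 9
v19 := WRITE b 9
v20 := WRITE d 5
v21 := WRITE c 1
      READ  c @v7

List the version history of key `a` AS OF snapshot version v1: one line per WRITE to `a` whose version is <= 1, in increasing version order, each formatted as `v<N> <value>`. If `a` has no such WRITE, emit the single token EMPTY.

Answer: v1 3

Derivation:
Scan writes for key=a with version <= 1:
  v1 WRITE a 3 -> keep
  v2 WRITE c 0 -> skip
  v3 WRITE d 1 -> skip
  v4 WRITE b 6 -> skip
  v5 WRITE d 5 -> skip
  v6 WRITE a 8 -> drop (> snap)
  v7 WRITE d 4 -> skip
  v8 WRITE c 10 -> skip
  v9 WRITE c 9 -> skip
  v10 WRITE a 0 -> drop (> snap)
  v11 WRITE b 3 -> skip
  v12 WRITE d 6 -> skip
  v13 WRITE d 10 -> skip
  v14 WRITE a 5 -> drop (> snap)
  v15 WRITE d 6 -> skip
  v16 WRITE c 0 -> skip
  v17 WRITE a 9 -> drop (> snap)
  v18 WRITE a 9 -> drop (> snap)
  v19 WRITE b 9 -> skip
  v20 WRITE d 5 -> skip
  v21 WRITE c 1 -> skip
Collected: [(1, 3)]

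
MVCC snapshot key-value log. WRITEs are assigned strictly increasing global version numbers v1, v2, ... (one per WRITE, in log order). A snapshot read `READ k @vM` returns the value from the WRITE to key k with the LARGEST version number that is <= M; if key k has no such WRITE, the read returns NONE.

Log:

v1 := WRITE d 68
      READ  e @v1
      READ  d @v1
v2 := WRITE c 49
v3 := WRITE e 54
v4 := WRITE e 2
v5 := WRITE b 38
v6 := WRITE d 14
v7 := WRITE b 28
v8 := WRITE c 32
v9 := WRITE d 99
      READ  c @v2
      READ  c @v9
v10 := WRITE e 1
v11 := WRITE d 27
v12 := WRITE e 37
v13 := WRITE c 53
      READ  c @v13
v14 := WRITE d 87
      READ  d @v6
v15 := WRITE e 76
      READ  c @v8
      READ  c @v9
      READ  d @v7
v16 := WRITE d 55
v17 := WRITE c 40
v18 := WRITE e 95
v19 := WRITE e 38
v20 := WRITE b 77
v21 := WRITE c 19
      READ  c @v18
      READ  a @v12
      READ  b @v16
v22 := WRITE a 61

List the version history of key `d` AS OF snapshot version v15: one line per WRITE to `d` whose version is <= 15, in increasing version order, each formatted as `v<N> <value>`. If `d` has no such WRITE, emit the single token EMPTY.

Scan writes for key=d with version <= 15:
  v1 WRITE d 68 -> keep
  v2 WRITE c 49 -> skip
  v3 WRITE e 54 -> skip
  v4 WRITE e 2 -> skip
  v5 WRITE b 38 -> skip
  v6 WRITE d 14 -> keep
  v7 WRITE b 28 -> skip
  v8 WRITE c 32 -> skip
  v9 WRITE d 99 -> keep
  v10 WRITE e 1 -> skip
  v11 WRITE d 27 -> keep
  v12 WRITE e 37 -> skip
  v13 WRITE c 53 -> skip
  v14 WRITE d 87 -> keep
  v15 WRITE e 76 -> skip
  v16 WRITE d 55 -> drop (> snap)
  v17 WRITE c 40 -> skip
  v18 WRITE e 95 -> skip
  v19 WRITE e 38 -> skip
  v20 WRITE b 77 -> skip
  v21 WRITE c 19 -> skip
  v22 WRITE a 61 -> skip
Collected: [(1, 68), (6, 14), (9, 99), (11, 27), (14, 87)]

Answer: v1 68
v6 14
v9 99
v11 27
v14 87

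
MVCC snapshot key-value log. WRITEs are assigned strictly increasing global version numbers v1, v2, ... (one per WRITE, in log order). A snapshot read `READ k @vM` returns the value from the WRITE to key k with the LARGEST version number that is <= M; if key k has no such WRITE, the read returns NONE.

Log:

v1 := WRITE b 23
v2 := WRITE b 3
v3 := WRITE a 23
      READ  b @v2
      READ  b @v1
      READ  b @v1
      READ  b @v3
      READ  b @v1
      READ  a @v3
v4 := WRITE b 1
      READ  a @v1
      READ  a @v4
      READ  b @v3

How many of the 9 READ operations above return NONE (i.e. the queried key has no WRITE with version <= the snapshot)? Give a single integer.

v1: WRITE b=23  (b history now [(1, 23)])
v2: WRITE b=3  (b history now [(1, 23), (2, 3)])
v3: WRITE a=23  (a history now [(3, 23)])
READ b @v2: history=[(1, 23), (2, 3)] -> pick v2 -> 3
READ b @v1: history=[(1, 23), (2, 3)] -> pick v1 -> 23
READ b @v1: history=[(1, 23), (2, 3)] -> pick v1 -> 23
READ b @v3: history=[(1, 23), (2, 3)] -> pick v2 -> 3
READ b @v1: history=[(1, 23), (2, 3)] -> pick v1 -> 23
READ a @v3: history=[(3, 23)] -> pick v3 -> 23
v4: WRITE b=1  (b history now [(1, 23), (2, 3), (4, 1)])
READ a @v1: history=[(3, 23)] -> no version <= 1 -> NONE
READ a @v4: history=[(3, 23)] -> pick v3 -> 23
READ b @v3: history=[(1, 23), (2, 3), (4, 1)] -> pick v2 -> 3
Read results in order: ['3', '23', '23', '3', '23', '23', 'NONE', '23', '3']
NONE count = 1

Answer: 1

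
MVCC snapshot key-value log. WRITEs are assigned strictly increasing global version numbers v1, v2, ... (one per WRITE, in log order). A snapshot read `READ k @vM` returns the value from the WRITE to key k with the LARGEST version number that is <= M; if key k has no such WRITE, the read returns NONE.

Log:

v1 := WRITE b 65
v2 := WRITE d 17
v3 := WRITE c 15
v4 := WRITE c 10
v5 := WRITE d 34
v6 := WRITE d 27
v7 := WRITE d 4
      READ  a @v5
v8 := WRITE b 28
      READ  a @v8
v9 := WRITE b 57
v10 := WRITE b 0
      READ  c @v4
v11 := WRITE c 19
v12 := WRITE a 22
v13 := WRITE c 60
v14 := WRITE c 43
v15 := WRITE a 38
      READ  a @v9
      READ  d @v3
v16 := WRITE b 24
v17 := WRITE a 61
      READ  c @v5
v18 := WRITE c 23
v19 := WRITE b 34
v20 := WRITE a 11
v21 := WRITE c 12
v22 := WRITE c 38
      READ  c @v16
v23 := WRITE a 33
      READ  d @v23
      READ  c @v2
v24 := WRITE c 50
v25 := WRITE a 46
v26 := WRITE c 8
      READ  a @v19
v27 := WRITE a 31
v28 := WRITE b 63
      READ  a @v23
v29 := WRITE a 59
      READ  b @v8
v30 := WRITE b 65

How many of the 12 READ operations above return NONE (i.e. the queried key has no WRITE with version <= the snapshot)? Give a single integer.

Answer: 4

Derivation:
v1: WRITE b=65  (b history now [(1, 65)])
v2: WRITE d=17  (d history now [(2, 17)])
v3: WRITE c=15  (c history now [(3, 15)])
v4: WRITE c=10  (c history now [(3, 15), (4, 10)])
v5: WRITE d=34  (d history now [(2, 17), (5, 34)])
v6: WRITE d=27  (d history now [(2, 17), (5, 34), (6, 27)])
v7: WRITE d=4  (d history now [(2, 17), (5, 34), (6, 27), (7, 4)])
READ a @v5: history=[] -> no version <= 5 -> NONE
v8: WRITE b=28  (b history now [(1, 65), (8, 28)])
READ a @v8: history=[] -> no version <= 8 -> NONE
v9: WRITE b=57  (b history now [(1, 65), (8, 28), (9, 57)])
v10: WRITE b=0  (b history now [(1, 65), (8, 28), (9, 57), (10, 0)])
READ c @v4: history=[(3, 15), (4, 10)] -> pick v4 -> 10
v11: WRITE c=19  (c history now [(3, 15), (4, 10), (11, 19)])
v12: WRITE a=22  (a history now [(12, 22)])
v13: WRITE c=60  (c history now [(3, 15), (4, 10), (11, 19), (13, 60)])
v14: WRITE c=43  (c history now [(3, 15), (4, 10), (11, 19), (13, 60), (14, 43)])
v15: WRITE a=38  (a history now [(12, 22), (15, 38)])
READ a @v9: history=[(12, 22), (15, 38)] -> no version <= 9 -> NONE
READ d @v3: history=[(2, 17), (5, 34), (6, 27), (7, 4)] -> pick v2 -> 17
v16: WRITE b=24  (b history now [(1, 65), (8, 28), (9, 57), (10, 0), (16, 24)])
v17: WRITE a=61  (a history now [(12, 22), (15, 38), (17, 61)])
READ c @v5: history=[(3, 15), (4, 10), (11, 19), (13, 60), (14, 43)] -> pick v4 -> 10
v18: WRITE c=23  (c history now [(3, 15), (4, 10), (11, 19), (13, 60), (14, 43), (18, 23)])
v19: WRITE b=34  (b history now [(1, 65), (8, 28), (9, 57), (10, 0), (16, 24), (19, 34)])
v20: WRITE a=11  (a history now [(12, 22), (15, 38), (17, 61), (20, 11)])
v21: WRITE c=12  (c history now [(3, 15), (4, 10), (11, 19), (13, 60), (14, 43), (18, 23), (21, 12)])
v22: WRITE c=38  (c history now [(3, 15), (4, 10), (11, 19), (13, 60), (14, 43), (18, 23), (21, 12), (22, 38)])
READ c @v16: history=[(3, 15), (4, 10), (11, 19), (13, 60), (14, 43), (18, 23), (21, 12), (22, 38)] -> pick v14 -> 43
v23: WRITE a=33  (a history now [(12, 22), (15, 38), (17, 61), (20, 11), (23, 33)])
READ d @v23: history=[(2, 17), (5, 34), (6, 27), (7, 4)] -> pick v7 -> 4
READ c @v2: history=[(3, 15), (4, 10), (11, 19), (13, 60), (14, 43), (18, 23), (21, 12), (22, 38)] -> no version <= 2 -> NONE
v24: WRITE c=50  (c history now [(3, 15), (4, 10), (11, 19), (13, 60), (14, 43), (18, 23), (21, 12), (22, 38), (24, 50)])
v25: WRITE a=46  (a history now [(12, 22), (15, 38), (17, 61), (20, 11), (23, 33), (25, 46)])
v26: WRITE c=8  (c history now [(3, 15), (4, 10), (11, 19), (13, 60), (14, 43), (18, 23), (21, 12), (22, 38), (24, 50), (26, 8)])
READ a @v19: history=[(12, 22), (15, 38), (17, 61), (20, 11), (23, 33), (25, 46)] -> pick v17 -> 61
v27: WRITE a=31  (a history now [(12, 22), (15, 38), (17, 61), (20, 11), (23, 33), (25, 46), (27, 31)])
v28: WRITE b=63  (b history now [(1, 65), (8, 28), (9, 57), (10, 0), (16, 24), (19, 34), (28, 63)])
READ a @v23: history=[(12, 22), (15, 38), (17, 61), (20, 11), (23, 33), (25, 46), (27, 31)] -> pick v23 -> 33
v29: WRITE a=59  (a history now [(12, 22), (15, 38), (17, 61), (20, 11), (23, 33), (25, 46), (27, 31), (29, 59)])
READ b @v8: history=[(1, 65), (8, 28), (9, 57), (10, 0), (16, 24), (19, 34), (28, 63)] -> pick v8 -> 28
v30: WRITE b=65  (b history now [(1, 65), (8, 28), (9, 57), (10, 0), (16, 24), (19, 34), (28, 63), (30, 65)])
Read results in order: ['NONE', 'NONE', '10', 'NONE', '17', '10', '43', '4', 'NONE', '61', '33', '28']
NONE count = 4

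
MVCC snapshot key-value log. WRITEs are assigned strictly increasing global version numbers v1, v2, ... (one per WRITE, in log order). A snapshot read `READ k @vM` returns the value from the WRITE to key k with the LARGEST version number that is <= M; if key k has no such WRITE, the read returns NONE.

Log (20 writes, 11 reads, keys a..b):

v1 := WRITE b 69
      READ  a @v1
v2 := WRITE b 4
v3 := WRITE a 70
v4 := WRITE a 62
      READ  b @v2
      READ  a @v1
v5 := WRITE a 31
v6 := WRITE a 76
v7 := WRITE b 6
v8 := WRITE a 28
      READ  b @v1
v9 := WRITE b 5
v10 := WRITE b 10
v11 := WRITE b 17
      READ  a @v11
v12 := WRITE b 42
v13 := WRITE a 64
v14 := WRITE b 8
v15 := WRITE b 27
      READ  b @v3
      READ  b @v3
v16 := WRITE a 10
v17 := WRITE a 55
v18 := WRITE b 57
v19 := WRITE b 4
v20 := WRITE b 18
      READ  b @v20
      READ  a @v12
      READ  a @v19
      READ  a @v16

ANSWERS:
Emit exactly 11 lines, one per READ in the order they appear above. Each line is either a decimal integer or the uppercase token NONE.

v1: WRITE b=69  (b history now [(1, 69)])
READ a @v1: history=[] -> no version <= 1 -> NONE
v2: WRITE b=4  (b history now [(1, 69), (2, 4)])
v3: WRITE a=70  (a history now [(3, 70)])
v4: WRITE a=62  (a history now [(3, 70), (4, 62)])
READ b @v2: history=[(1, 69), (2, 4)] -> pick v2 -> 4
READ a @v1: history=[(3, 70), (4, 62)] -> no version <= 1 -> NONE
v5: WRITE a=31  (a history now [(3, 70), (4, 62), (5, 31)])
v6: WRITE a=76  (a history now [(3, 70), (4, 62), (5, 31), (6, 76)])
v7: WRITE b=6  (b history now [(1, 69), (2, 4), (7, 6)])
v8: WRITE a=28  (a history now [(3, 70), (4, 62), (5, 31), (6, 76), (8, 28)])
READ b @v1: history=[(1, 69), (2, 4), (7, 6)] -> pick v1 -> 69
v9: WRITE b=5  (b history now [(1, 69), (2, 4), (7, 6), (9, 5)])
v10: WRITE b=10  (b history now [(1, 69), (2, 4), (7, 6), (9, 5), (10, 10)])
v11: WRITE b=17  (b history now [(1, 69), (2, 4), (7, 6), (9, 5), (10, 10), (11, 17)])
READ a @v11: history=[(3, 70), (4, 62), (5, 31), (6, 76), (8, 28)] -> pick v8 -> 28
v12: WRITE b=42  (b history now [(1, 69), (2, 4), (7, 6), (9, 5), (10, 10), (11, 17), (12, 42)])
v13: WRITE a=64  (a history now [(3, 70), (4, 62), (5, 31), (6, 76), (8, 28), (13, 64)])
v14: WRITE b=8  (b history now [(1, 69), (2, 4), (7, 6), (9, 5), (10, 10), (11, 17), (12, 42), (14, 8)])
v15: WRITE b=27  (b history now [(1, 69), (2, 4), (7, 6), (9, 5), (10, 10), (11, 17), (12, 42), (14, 8), (15, 27)])
READ b @v3: history=[(1, 69), (2, 4), (7, 6), (9, 5), (10, 10), (11, 17), (12, 42), (14, 8), (15, 27)] -> pick v2 -> 4
READ b @v3: history=[(1, 69), (2, 4), (7, 6), (9, 5), (10, 10), (11, 17), (12, 42), (14, 8), (15, 27)] -> pick v2 -> 4
v16: WRITE a=10  (a history now [(3, 70), (4, 62), (5, 31), (6, 76), (8, 28), (13, 64), (16, 10)])
v17: WRITE a=55  (a history now [(3, 70), (4, 62), (5, 31), (6, 76), (8, 28), (13, 64), (16, 10), (17, 55)])
v18: WRITE b=57  (b history now [(1, 69), (2, 4), (7, 6), (9, 5), (10, 10), (11, 17), (12, 42), (14, 8), (15, 27), (18, 57)])
v19: WRITE b=4  (b history now [(1, 69), (2, 4), (7, 6), (9, 5), (10, 10), (11, 17), (12, 42), (14, 8), (15, 27), (18, 57), (19, 4)])
v20: WRITE b=18  (b history now [(1, 69), (2, 4), (7, 6), (9, 5), (10, 10), (11, 17), (12, 42), (14, 8), (15, 27), (18, 57), (19, 4), (20, 18)])
READ b @v20: history=[(1, 69), (2, 4), (7, 6), (9, 5), (10, 10), (11, 17), (12, 42), (14, 8), (15, 27), (18, 57), (19, 4), (20, 18)] -> pick v20 -> 18
READ a @v12: history=[(3, 70), (4, 62), (5, 31), (6, 76), (8, 28), (13, 64), (16, 10), (17, 55)] -> pick v8 -> 28
READ a @v19: history=[(3, 70), (4, 62), (5, 31), (6, 76), (8, 28), (13, 64), (16, 10), (17, 55)] -> pick v17 -> 55
READ a @v16: history=[(3, 70), (4, 62), (5, 31), (6, 76), (8, 28), (13, 64), (16, 10), (17, 55)] -> pick v16 -> 10

Answer: NONE
4
NONE
69
28
4
4
18
28
55
10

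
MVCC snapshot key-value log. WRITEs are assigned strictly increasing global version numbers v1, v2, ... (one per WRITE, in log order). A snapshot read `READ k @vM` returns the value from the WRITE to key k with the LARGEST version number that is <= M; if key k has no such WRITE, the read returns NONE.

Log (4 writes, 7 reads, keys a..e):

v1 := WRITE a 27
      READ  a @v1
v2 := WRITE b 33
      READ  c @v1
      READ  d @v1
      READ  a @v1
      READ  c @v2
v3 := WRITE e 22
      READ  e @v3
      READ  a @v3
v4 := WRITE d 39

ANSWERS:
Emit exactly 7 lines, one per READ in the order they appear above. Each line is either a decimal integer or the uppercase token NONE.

Answer: 27
NONE
NONE
27
NONE
22
27

Derivation:
v1: WRITE a=27  (a history now [(1, 27)])
READ a @v1: history=[(1, 27)] -> pick v1 -> 27
v2: WRITE b=33  (b history now [(2, 33)])
READ c @v1: history=[] -> no version <= 1 -> NONE
READ d @v1: history=[] -> no version <= 1 -> NONE
READ a @v1: history=[(1, 27)] -> pick v1 -> 27
READ c @v2: history=[] -> no version <= 2 -> NONE
v3: WRITE e=22  (e history now [(3, 22)])
READ e @v3: history=[(3, 22)] -> pick v3 -> 22
READ a @v3: history=[(1, 27)] -> pick v1 -> 27
v4: WRITE d=39  (d history now [(4, 39)])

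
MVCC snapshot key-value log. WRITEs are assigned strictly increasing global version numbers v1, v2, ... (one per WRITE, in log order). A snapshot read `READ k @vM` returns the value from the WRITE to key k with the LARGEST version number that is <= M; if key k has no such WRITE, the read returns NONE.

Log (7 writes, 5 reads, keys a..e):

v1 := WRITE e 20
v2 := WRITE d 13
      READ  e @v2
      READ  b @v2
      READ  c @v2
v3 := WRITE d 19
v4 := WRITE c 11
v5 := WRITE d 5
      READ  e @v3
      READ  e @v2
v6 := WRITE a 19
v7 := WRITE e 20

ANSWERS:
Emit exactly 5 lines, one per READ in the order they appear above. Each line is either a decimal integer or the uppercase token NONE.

Answer: 20
NONE
NONE
20
20

Derivation:
v1: WRITE e=20  (e history now [(1, 20)])
v2: WRITE d=13  (d history now [(2, 13)])
READ e @v2: history=[(1, 20)] -> pick v1 -> 20
READ b @v2: history=[] -> no version <= 2 -> NONE
READ c @v2: history=[] -> no version <= 2 -> NONE
v3: WRITE d=19  (d history now [(2, 13), (3, 19)])
v4: WRITE c=11  (c history now [(4, 11)])
v5: WRITE d=5  (d history now [(2, 13), (3, 19), (5, 5)])
READ e @v3: history=[(1, 20)] -> pick v1 -> 20
READ e @v2: history=[(1, 20)] -> pick v1 -> 20
v6: WRITE a=19  (a history now [(6, 19)])
v7: WRITE e=20  (e history now [(1, 20), (7, 20)])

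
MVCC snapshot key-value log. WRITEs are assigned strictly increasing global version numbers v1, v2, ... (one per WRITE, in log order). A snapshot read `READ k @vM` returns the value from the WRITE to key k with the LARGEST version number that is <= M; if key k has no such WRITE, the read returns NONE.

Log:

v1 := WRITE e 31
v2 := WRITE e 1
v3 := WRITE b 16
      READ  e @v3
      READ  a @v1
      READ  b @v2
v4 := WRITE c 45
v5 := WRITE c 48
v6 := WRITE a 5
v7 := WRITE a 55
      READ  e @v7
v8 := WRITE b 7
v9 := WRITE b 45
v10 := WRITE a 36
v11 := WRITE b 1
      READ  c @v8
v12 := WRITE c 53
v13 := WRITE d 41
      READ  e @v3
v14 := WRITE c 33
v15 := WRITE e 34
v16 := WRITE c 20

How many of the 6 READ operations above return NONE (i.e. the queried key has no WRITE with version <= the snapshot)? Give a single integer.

v1: WRITE e=31  (e history now [(1, 31)])
v2: WRITE e=1  (e history now [(1, 31), (2, 1)])
v3: WRITE b=16  (b history now [(3, 16)])
READ e @v3: history=[(1, 31), (2, 1)] -> pick v2 -> 1
READ a @v1: history=[] -> no version <= 1 -> NONE
READ b @v2: history=[(3, 16)] -> no version <= 2 -> NONE
v4: WRITE c=45  (c history now [(4, 45)])
v5: WRITE c=48  (c history now [(4, 45), (5, 48)])
v6: WRITE a=5  (a history now [(6, 5)])
v7: WRITE a=55  (a history now [(6, 5), (7, 55)])
READ e @v7: history=[(1, 31), (2, 1)] -> pick v2 -> 1
v8: WRITE b=7  (b history now [(3, 16), (8, 7)])
v9: WRITE b=45  (b history now [(3, 16), (8, 7), (9, 45)])
v10: WRITE a=36  (a history now [(6, 5), (7, 55), (10, 36)])
v11: WRITE b=1  (b history now [(3, 16), (8, 7), (9, 45), (11, 1)])
READ c @v8: history=[(4, 45), (5, 48)] -> pick v5 -> 48
v12: WRITE c=53  (c history now [(4, 45), (5, 48), (12, 53)])
v13: WRITE d=41  (d history now [(13, 41)])
READ e @v3: history=[(1, 31), (2, 1)] -> pick v2 -> 1
v14: WRITE c=33  (c history now [(4, 45), (5, 48), (12, 53), (14, 33)])
v15: WRITE e=34  (e history now [(1, 31), (2, 1), (15, 34)])
v16: WRITE c=20  (c history now [(4, 45), (5, 48), (12, 53), (14, 33), (16, 20)])
Read results in order: ['1', 'NONE', 'NONE', '1', '48', '1']
NONE count = 2

Answer: 2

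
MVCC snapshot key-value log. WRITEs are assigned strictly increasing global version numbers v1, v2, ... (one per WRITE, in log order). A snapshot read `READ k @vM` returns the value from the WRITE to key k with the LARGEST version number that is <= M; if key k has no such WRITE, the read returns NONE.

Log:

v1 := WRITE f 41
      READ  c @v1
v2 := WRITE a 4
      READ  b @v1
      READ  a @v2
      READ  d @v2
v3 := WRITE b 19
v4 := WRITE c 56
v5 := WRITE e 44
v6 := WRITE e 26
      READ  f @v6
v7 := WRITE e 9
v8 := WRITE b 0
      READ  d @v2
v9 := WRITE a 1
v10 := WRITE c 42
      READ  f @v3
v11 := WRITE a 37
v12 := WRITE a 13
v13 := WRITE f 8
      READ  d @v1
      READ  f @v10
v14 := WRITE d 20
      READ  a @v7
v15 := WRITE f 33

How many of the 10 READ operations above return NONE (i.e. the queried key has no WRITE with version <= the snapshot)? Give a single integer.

v1: WRITE f=41  (f history now [(1, 41)])
READ c @v1: history=[] -> no version <= 1 -> NONE
v2: WRITE a=4  (a history now [(2, 4)])
READ b @v1: history=[] -> no version <= 1 -> NONE
READ a @v2: history=[(2, 4)] -> pick v2 -> 4
READ d @v2: history=[] -> no version <= 2 -> NONE
v3: WRITE b=19  (b history now [(3, 19)])
v4: WRITE c=56  (c history now [(4, 56)])
v5: WRITE e=44  (e history now [(5, 44)])
v6: WRITE e=26  (e history now [(5, 44), (6, 26)])
READ f @v6: history=[(1, 41)] -> pick v1 -> 41
v7: WRITE e=9  (e history now [(5, 44), (6, 26), (7, 9)])
v8: WRITE b=0  (b history now [(3, 19), (8, 0)])
READ d @v2: history=[] -> no version <= 2 -> NONE
v9: WRITE a=1  (a history now [(2, 4), (9, 1)])
v10: WRITE c=42  (c history now [(4, 56), (10, 42)])
READ f @v3: history=[(1, 41)] -> pick v1 -> 41
v11: WRITE a=37  (a history now [(2, 4), (9, 1), (11, 37)])
v12: WRITE a=13  (a history now [(2, 4), (9, 1), (11, 37), (12, 13)])
v13: WRITE f=8  (f history now [(1, 41), (13, 8)])
READ d @v1: history=[] -> no version <= 1 -> NONE
READ f @v10: history=[(1, 41), (13, 8)] -> pick v1 -> 41
v14: WRITE d=20  (d history now [(14, 20)])
READ a @v7: history=[(2, 4), (9, 1), (11, 37), (12, 13)] -> pick v2 -> 4
v15: WRITE f=33  (f history now [(1, 41), (13, 8), (15, 33)])
Read results in order: ['NONE', 'NONE', '4', 'NONE', '41', 'NONE', '41', 'NONE', '41', '4']
NONE count = 5

Answer: 5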